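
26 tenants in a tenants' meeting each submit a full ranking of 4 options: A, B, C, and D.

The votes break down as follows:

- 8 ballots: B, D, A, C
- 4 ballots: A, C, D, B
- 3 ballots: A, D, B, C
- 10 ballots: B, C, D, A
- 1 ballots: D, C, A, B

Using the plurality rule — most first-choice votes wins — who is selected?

B

First-place vote totals:
  A: 7
  B: 18
  C: 0
  D: 1
B has the most first-place votes.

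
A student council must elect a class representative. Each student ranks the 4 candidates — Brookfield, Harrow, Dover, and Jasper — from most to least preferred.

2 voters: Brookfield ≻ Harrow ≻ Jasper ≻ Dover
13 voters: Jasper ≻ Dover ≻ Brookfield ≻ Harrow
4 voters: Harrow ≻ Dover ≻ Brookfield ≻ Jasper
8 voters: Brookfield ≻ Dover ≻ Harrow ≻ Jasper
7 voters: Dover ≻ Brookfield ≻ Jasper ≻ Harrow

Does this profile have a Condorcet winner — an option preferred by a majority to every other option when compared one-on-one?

Head-to-head results (34 voters total):
Brookfield vs Harrow: Brookfield wins 30–4.
Brookfield vs Dover: Dover wins 24–10.
Brookfield vs Jasper: Brookfield wins 21–13.
Harrow vs Dover: Dover wins 28–6.
Harrow vs Jasper: Jasper wins 20–14.
Dover vs Jasper: Dover wins 19–15.
Dover beats each rival — Brookfield (24–10), Harrow (28–6), Jasper (19–15) — so Dover is the Condorcet winner.

Yes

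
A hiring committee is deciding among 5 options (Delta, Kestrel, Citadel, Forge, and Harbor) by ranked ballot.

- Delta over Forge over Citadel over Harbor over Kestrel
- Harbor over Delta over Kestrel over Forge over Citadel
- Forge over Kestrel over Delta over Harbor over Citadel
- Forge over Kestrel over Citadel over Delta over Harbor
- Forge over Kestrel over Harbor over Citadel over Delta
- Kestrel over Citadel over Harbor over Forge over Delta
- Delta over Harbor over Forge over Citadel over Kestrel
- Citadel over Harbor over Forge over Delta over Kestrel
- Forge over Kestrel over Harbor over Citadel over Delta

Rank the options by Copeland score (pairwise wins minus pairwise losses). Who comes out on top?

Pairwise results:
  Delta vs Kestrel: Kestrel wins 5–4.
  Delta vs Citadel: Citadel wins 5–4.
  Delta vs Forge: Forge wins 6–3.
  Delta vs Harbor: Harbor wins 5–4.
  Kestrel vs Citadel: Kestrel wins 6–3.
  Kestrel vs Forge: Forge wins 7–2.
  Kestrel vs Harbor: Kestrel wins 5–4.
  Citadel vs Forge: Forge wins 7–2.
  Citadel vs Harbor: Harbor wins 5–4.
  Forge vs Harbor: Forge wins 5–4.
Copeland scores (wins − losses):
  Delta: 0 − 4 = -4
  Kestrel: 3 − 1 = 2
  Citadel: 1 − 3 = -2
  Forge: 4 − 0 = 4
  Harbor: 2 − 2 = 0
Forge has the best Copeland score.

Forge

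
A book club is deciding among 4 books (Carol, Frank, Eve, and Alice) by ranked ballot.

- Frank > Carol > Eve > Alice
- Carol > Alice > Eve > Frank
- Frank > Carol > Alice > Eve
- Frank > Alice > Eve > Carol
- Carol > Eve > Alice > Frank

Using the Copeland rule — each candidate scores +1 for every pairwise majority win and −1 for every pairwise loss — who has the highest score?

Pairwise results:
  Carol vs Frank: Frank wins 3–2.
  Carol vs Eve: Carol wins 4–1.
  Carol vs Alice: Carol wins 4–1.
  Frank vs Eve: Frank wins 3–2.
  Frank vs Alice: Frank wins 3–2.
  Eve vs Alice: Alice wins 3–2.
Copeland scores (wins − losses):
  Carol: 2 − 1 = 1
  Frank: 3 − 0 = 3
  Eve: 0 − 3 = -3
  Alice: 1 − 2 = -1
Frank has the best Copeland score.

Frank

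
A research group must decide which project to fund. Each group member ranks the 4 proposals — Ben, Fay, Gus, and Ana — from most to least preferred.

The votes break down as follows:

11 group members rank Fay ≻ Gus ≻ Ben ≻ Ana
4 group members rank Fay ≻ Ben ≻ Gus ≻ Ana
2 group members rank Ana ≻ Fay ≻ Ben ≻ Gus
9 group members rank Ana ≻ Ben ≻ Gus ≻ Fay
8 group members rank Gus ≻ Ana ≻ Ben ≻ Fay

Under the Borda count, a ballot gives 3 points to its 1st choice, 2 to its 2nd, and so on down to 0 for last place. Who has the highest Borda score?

Gus

Borda scores:
  Ben: 11·1 + 4·2 + 2·1 + 9·2 + 8·1 = 47
  Fay: 11·3 + 4·3 + 2·2 + 9·0 + 8·0 = 49
  Gus: 11·2 + 4·1 + 2·0 + 9·1 + 8·3 = 59
  Ana: 11·0 + 4·0 + 2·3 + 9·3 + 8·2 = 49
Gus has the highest total.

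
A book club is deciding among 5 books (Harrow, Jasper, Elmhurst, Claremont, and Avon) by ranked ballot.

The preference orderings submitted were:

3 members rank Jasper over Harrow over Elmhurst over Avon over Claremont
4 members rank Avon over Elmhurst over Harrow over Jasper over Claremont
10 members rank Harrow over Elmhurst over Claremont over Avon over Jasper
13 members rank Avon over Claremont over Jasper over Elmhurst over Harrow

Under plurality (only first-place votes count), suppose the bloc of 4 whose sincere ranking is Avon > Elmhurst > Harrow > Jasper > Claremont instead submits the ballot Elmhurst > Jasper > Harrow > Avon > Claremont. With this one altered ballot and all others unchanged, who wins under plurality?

Avon

First-place totals with the altered ballot: Harrow 10, Jasper 3, Elmhurst 4, Claremont 0, Avon 13.
The winner is unchanged: still Avon.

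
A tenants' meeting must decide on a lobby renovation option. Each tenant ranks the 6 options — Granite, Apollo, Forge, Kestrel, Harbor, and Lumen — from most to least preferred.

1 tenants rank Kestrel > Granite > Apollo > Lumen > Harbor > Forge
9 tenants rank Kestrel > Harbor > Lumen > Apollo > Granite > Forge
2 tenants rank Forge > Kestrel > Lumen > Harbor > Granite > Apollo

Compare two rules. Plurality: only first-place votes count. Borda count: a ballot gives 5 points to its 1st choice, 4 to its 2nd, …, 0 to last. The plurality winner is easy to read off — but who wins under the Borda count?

Plurality first-place counts: Granite 0, Apollo 0, Forge 2, Kestrel 10, Harbor 0, Lumen 0 → Kestrel.
Borda totals: Granite 15, Apollo 21, Forge 10, Kestrel 58, Harbor 41, Lumen 35 → Kestrel.

Kestrel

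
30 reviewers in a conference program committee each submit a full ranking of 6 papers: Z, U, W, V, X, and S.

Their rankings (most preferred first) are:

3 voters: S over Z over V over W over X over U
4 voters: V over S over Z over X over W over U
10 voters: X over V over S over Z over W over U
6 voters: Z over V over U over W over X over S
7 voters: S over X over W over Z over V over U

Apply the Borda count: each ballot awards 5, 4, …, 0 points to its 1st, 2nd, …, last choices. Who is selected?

V

Borda scores:
  Z: 3·4 + 4·3 + 10·2 + 6·5 + 7·2 = 88
  U: 3·0 + 4·0 + 10·0 + 6·3 + 7·0 = 18
  W: 3·2 + 4·1 + 10·1 + 6·2 + 7·3 = 53
  V: 3·3 + 4·5 + 10·4 + 6·4 + 7·1 = 100
  X: 3·1 + 4·2 + 10·5 + 6·1 + 7·4 = 95
  S: 3·5 + 4·4 + 10·3 + 6·0 + 7·5 = 96
V has the highest total.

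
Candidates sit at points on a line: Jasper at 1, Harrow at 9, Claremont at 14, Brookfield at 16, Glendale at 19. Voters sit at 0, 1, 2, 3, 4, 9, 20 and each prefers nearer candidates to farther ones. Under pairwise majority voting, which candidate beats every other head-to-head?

With single-peaked preferences on a line, the Condorcet winner is the candidate closest to the median voter.
The median voter (position 3) is closest to Jasper at 1.
Check: Jasper vs Brookfield — voters closer to Jasper: 5 of 7.

Jasper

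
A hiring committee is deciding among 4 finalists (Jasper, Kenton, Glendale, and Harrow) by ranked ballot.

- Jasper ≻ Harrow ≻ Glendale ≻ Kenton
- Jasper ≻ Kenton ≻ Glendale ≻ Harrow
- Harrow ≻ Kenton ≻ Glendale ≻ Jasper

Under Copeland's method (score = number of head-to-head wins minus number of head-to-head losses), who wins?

Jasper

Pairwise results:
  Jasper vs Kenton: Jasper wins 2–1.
  Jasper vs Glendale: Jasper wins 2–1.
  Jasper vs Harrow: Jasper wins 2–1.
  Kenton vs Glendale: Kenton wins 2–1.
  Kenton vs Harrow: Harrow wins 2–1.
  Glendale vs Harrow: Harrow wins 2–1.
Copeland scores (wins − losses):
  Jasper: 3 − 0 = 3
  Kenton: 1 − 2 = -1
  Glendale: 0 − 3 = -3
  Harrow: 2 − 1 = 1
Jasper has the best Copeland score.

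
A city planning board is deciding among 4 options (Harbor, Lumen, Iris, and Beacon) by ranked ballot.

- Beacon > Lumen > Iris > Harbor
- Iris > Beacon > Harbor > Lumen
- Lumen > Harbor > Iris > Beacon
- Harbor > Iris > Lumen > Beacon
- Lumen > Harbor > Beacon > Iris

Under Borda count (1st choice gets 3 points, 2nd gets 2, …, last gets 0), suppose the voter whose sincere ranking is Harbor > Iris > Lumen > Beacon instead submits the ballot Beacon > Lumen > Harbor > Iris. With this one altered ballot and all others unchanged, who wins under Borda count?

Lumen

Borda totals with the altered ballot: Harbor 6, Lumen 10, Iris 5, Beacon 9.
The winner is unchanged: still Lumen.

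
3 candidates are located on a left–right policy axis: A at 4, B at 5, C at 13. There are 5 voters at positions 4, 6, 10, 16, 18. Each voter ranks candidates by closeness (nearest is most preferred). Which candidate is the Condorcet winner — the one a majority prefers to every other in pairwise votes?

With single-peaked preferences on a line, the Condorcet winner is the candidate closest to the median voter.
The median voter (position 10) is closest to C at 13.
Check: C vs A — voters closer to C: 3 of 5.

C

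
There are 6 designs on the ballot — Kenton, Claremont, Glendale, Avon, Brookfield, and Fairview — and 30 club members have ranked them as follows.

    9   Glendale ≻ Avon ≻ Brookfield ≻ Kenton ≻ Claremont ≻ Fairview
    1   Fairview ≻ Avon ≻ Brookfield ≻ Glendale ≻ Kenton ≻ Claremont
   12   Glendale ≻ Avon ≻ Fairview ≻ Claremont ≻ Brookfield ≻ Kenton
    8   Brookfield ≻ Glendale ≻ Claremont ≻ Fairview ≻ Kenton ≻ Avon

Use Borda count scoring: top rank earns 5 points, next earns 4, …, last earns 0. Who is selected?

Glendale

Borda scores:
  Kenton: 9·2 + 1 + 12·0 + 8·1 = 27
  Claremont: 9·1 + 0 + 12·2 + 8·3 = 57
  Glendale: 9·5 + 2 + 12·5 + 8·4 = 139
  Avon: 9·4 + 4 + 12·4 + 8·0 = 88
  Brookfield: 9·3 + 3 + 12·1 + 8·5 = 82
  Fairview: 9·0 + 5 + 12·3 + 8·2 = 57
Glendale has the highest total.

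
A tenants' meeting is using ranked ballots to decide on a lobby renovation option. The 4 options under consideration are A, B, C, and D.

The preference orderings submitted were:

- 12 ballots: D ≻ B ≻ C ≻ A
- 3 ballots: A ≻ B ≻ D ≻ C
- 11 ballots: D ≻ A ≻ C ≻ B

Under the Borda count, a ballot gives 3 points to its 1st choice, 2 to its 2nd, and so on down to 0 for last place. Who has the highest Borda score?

Borda scores:
  A: 12·0 + 3·3 + 11·2 = 31
  B: 12·2 + 3·2 + 11·0 = 30
  C: 12·1 + 3·0 + 11·1 = 23
  D: 12·3 + 3·1 + 11·3 = 72
D has the highest total.

D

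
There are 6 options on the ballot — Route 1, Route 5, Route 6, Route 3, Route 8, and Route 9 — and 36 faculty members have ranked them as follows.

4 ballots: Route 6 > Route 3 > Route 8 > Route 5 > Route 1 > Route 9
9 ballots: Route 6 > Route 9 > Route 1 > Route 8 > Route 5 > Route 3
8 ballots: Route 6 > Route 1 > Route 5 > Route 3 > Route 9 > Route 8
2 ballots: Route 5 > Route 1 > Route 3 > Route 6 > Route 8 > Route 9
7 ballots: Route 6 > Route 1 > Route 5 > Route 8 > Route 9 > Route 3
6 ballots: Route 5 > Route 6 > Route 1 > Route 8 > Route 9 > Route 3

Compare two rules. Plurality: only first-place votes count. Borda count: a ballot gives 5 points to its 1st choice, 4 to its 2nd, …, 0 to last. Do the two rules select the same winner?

Plurality first-place counts: Route 1 0, Route 5 8, Route 6 28, Route 3 0, Route 8 0, Route 9 0 → Route 6.
Borda totals: Route 1 117, Route 5 102, Route 6 168, Route 3 38, Route 8 58, Route 9 57 → Route 6.
The two rules agree on Route 6.

Yes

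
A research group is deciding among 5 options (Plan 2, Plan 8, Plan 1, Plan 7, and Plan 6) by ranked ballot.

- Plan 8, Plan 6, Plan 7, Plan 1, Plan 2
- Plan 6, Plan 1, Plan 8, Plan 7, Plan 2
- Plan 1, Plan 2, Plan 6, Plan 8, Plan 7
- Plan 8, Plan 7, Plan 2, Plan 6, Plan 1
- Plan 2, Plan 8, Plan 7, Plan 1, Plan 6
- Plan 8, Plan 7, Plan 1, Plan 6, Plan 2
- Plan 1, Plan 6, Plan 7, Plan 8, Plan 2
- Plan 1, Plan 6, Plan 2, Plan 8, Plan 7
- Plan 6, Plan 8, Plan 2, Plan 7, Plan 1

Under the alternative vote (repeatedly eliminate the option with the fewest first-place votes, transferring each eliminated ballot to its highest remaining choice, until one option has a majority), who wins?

Plan 8

Round 1: Plan 8 3, Plan 1 3, Plan 6 2, Plan 2 1, Plan 7 0. Plan 7 has the fewest and is eliminated.
Round 2: Plan 8 3, Plan 1 3, Plan 6 2, Plan 2 1. Plan 2 has the fewest and is eliminated.
Round 3: Plan 8 4, Plan 1 3, Plan 6 2. Plan 6 has the fewest and is eliminated.
Round 4: Plan 8 5, Plan 1 4. Plan 8 has a majority.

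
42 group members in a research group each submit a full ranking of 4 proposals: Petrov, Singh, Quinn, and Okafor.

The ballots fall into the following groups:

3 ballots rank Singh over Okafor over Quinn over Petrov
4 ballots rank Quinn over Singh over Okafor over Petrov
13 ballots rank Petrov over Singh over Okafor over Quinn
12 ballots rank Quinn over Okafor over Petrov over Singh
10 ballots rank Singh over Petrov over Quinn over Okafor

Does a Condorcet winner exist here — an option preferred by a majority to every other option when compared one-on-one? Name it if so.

Petrov

Head-to-head results (42 voters total):
Petrov vs Singh: Petrov wins 25–17.
Petrov vs Quinn: Petrov wins 23–19.
Petrov vs Okafor: Petrov wins 23–19.
Singh vs Quinn: Singh wins 26–16.
Singh vs Okafor: Singh wins 30–12.
Quinn vs Okafor: Quinn wins 26–16.
Petrov beats each rival — Singh (25–17), Quinn (23–19), Okafor (23–19) — so Petrov is the Condorcet winner.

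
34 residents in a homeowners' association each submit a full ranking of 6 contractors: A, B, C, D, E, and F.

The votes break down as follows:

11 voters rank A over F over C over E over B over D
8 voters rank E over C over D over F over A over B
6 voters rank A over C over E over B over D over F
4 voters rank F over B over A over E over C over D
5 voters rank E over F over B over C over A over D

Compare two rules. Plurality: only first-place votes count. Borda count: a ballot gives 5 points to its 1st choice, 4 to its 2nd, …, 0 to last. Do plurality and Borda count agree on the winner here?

Plurality first-place counts: A 17, B 0, C 0, D 0, E 13, F 4 → A.
Borda totals: A 110, B 54, C 103, D 30, E 113, F 100 → E.
The two rules disagree: plurality picks A, Borda picks E.

No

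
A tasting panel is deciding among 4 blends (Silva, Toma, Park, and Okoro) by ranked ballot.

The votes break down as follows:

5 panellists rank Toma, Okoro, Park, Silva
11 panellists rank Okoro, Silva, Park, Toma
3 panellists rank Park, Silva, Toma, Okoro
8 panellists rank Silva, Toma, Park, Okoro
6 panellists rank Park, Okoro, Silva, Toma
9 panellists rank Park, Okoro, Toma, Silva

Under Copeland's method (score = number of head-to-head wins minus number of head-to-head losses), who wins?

Pairwise results:
  Silva vs Toma: Silva wins 28–14.
  Silva vs Park: Park wins 23–19.
  Silva vs Okoro: Okoro wins 31–11.
  Toma vs Park: Park wins 29–13.
  Toma vs Okoro: Okoro wins 26–16.
  Park vs Okoro: Park wins 26–16.
Copeland scores (wins − losses):
  Silva: 1 − 2 = -1
  Toma: 0 − 3 = -3
  Park: 3 − 0 = 3
  Okoro: 2 − 1 = 1
Park has the best Copeland score.

Park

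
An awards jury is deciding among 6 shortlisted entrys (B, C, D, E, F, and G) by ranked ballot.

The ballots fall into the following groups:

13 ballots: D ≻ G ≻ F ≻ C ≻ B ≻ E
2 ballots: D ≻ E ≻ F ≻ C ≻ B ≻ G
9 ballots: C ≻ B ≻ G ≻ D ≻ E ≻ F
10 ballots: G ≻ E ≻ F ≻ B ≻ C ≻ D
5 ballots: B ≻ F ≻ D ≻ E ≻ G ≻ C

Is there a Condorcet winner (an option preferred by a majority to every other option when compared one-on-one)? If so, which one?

Head-to-head results (39 voters total):
B vs C: C wins 24–15.
B vs D: B wins 24–15.
B vs E: B wins 27–12.
B vs F: F wins 25–14.
B vs G: G wins 23–16.
C vs D: D wins 20–19.
C vs E: C wins 22–17.
C vs F: F wins 30–9.
C vs G: G wins 28–11.
D vs E: D wins 29–10.
D vs F: D wins 24–15.
D vs G: D wins 20–19.
E vs F: E wins 21–18.
E vs G: G wins 32–7.
F vs G: G wins 32–7.
No candidate beats all others: B beats D beats C beats B, a majority cycle.

There is no Condorcet winner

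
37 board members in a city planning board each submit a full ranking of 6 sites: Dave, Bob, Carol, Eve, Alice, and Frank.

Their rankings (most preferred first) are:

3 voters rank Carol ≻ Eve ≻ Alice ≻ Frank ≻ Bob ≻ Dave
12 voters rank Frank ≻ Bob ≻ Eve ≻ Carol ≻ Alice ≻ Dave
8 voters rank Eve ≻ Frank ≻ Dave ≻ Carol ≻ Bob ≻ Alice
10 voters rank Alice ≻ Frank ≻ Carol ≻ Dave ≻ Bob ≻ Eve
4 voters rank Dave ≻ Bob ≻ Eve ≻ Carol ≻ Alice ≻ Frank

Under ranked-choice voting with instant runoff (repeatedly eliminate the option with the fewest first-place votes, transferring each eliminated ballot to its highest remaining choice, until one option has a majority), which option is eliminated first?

Bob

Round 1: Frank 12, Alice 10, Eve 8, Dave 4, Carol 3, Bob 0. Bob has the fewest and is eliminated.
Round 2: Frank 12, Alice 10, Eve 8, Dave 4, Carol 3. Carol has the fewest and is eliminated.
Round 3: Frank 12, Eve 11, Alice 10, Dave 4. Dave has the fewest and is eliminated.
Round 4: Eve 15, Frank 12, Alice 10. Alice has the fewest and is eliminated.
Round 5: Frank 22, Eve 15. Frank has a majority.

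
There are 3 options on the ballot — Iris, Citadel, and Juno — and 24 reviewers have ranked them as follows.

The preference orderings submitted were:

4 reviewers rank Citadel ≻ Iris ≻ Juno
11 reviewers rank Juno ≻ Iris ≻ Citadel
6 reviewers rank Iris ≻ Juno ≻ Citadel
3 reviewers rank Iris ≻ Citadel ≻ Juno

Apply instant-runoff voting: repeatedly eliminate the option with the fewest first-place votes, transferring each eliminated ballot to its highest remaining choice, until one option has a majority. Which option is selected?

Iris

Round 1: Juno 11, Iris 9, Citadel 4. Citadel has the fewest and is eliminated.
Round 2: Iris 13, Juno 11. Iris has a majority.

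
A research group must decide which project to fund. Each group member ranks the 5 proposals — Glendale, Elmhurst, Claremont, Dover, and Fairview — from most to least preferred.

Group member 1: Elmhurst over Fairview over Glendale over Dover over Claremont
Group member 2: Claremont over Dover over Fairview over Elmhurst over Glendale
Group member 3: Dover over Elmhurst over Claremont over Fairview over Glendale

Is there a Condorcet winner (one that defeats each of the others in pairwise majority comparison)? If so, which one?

Head-to-head results (3 voters total):
Glendale vs Elmhurst: Elmhurst wins 3–0.
Glendale vs Claremont: Claremont wins 2–1.
Glendale vs Dover: Dover wins 2–1.
Glendale vs Fairview: Fairview wins 3–0.
Elmhurst vs Claremont: Elmhurst wins 2–1.
Elmhurst vs Dover: Dover wins 2–1.
Elmhurst vs Fairview: Elmhurst wins 2–1.
Claremont vs Dover: Dover wins 2–1.
Claremont vs Fairview: Claremont wins 2–1.
Dover vs Fairview: Dover wins 2–1.
Dover beats each rival — Glendale (2–1), Elmhurst (2–1), Claremont (2–1), Fairview (2–1) — so Dover is the Condorcet winner.

Dover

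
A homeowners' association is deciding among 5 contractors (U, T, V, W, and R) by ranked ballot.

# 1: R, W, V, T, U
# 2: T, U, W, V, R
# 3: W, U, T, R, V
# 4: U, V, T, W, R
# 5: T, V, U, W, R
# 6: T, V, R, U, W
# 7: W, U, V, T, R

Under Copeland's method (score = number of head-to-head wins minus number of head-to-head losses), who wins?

Pairwise results:
  U vs T: T wins 4–3.
  U vs V: U wins 4–3.
  U vs W: U wins 4–3.
  U vs R: U wins 5–2.
  T vs V: T wins 4–3.
  T vs W: T wins 4–3.
  T vs R: T wins 6–1.
  V vs W: W wins 4–3.
  V vs R: V wins 5–2.
  W vs R: W wins 5–2.
Copeland scores (wins − losses):
  U: 3 − 1 = 2
  T: 4 − 0 = 4
  V: 1 − 3 = -2
  W: 2 − 2 = 0
  R: 0 − 4 = -4
T has the best Copeland score.

T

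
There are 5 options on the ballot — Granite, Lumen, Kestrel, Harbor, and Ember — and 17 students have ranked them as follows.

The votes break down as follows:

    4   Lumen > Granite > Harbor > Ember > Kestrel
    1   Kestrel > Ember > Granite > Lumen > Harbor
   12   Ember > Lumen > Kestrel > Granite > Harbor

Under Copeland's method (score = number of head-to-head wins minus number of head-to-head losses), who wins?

Ember

Pairwise results:
  Granite vs Lumen: Lumen wins 16–1.
  Granite vs Kestrel: Kestrel wins 13–4.
  Granite vs Harbor: Granite wins 17–0.
  Granite vs Ember: Ember wins 13–4.
  Lumen vs Kestrel: Lumen wins 16–1.
  Lumen vs Harbor: Lumen wins 17–0.
  Lumen vs Ember: Ember wins 13–4.
  Kestrel vs Harbor: Kestrel wins 13–4.
  Kestrel vs Ember: Ember wins 16–1.
  Harbor vs Ember: Ember wins 13–4.
Copeland scores (wins − losses):
  Granite: 1 − 3 = -2
  Lumen: 3 − 1 = 2
  Kestrel: 2 − 2 = 0
  Harbor: 0 − 4 = -4
  Ember: 4 − 0 = 4
Ember has the best Copeland score.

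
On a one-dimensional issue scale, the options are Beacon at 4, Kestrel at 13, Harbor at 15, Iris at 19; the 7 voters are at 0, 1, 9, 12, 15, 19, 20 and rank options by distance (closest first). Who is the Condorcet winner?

With single-peaked preferences on a line, the Condorcet winner is the candidate closest to the median voter.
The median voter (position 12) is closest to Kestrel at 13.
Check: Kestrel vs Beacon — voters closer to Kestrel: 5 of 7.

Kestrel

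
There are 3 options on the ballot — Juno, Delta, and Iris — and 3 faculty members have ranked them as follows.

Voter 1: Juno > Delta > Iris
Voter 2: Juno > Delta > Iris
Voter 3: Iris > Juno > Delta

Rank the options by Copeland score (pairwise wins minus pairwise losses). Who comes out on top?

Juno

Pairwise results:
  Juno vs Delta: Juno wins 3–0.
  Juno vs Iris: Juno wins 2–1.
  Delta vs Iris: Delta wins 2–1.
Copeland scores (wins − losses):
  Juno: 2 − 0 = 2
  Delta: 1 − 1 = 0
  Iris: 0 − 2 = -2
Juno has the best Copeland score.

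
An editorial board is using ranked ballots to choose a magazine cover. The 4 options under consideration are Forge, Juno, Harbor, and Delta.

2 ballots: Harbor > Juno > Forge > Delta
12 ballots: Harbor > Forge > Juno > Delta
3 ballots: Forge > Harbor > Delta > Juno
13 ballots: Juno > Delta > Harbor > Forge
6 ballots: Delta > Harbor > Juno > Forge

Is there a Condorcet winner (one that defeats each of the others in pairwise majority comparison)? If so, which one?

Head-to-head results (36 voters total):
Forge vs Juno: Juno wins 21–15.
Forge vs Harbor: Harbor wins 33–3.
Forge vs Delta: Delta wins 19–17.
Juno vs Harbor: Harbor wins 23–13.
Juno vs Delta: Juno wins 27–9.
Harbor vs Delta: Delta wins 19–17.
No candidate beats all others: Juno beats Delta beats Harbor beats Juno, a majority cycle.

There is no Condorcet winner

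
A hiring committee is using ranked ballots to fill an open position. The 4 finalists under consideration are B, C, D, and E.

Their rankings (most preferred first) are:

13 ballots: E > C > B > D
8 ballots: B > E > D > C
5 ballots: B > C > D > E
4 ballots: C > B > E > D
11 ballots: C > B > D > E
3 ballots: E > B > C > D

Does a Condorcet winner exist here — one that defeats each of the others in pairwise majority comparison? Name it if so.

None — there is no Condorcet winner

Head-to-head results (44 voters total):
B vs C: C wins 28–16.
B vs D: B wins 44–0.
B vs E: B wins 28–16.
C vs D: C wins 36–8.
C vs E: E wins 24–20.
D vs E: E wins 28–16.
No candidate beats all others: B beats E beats C beats B, a majority cycle.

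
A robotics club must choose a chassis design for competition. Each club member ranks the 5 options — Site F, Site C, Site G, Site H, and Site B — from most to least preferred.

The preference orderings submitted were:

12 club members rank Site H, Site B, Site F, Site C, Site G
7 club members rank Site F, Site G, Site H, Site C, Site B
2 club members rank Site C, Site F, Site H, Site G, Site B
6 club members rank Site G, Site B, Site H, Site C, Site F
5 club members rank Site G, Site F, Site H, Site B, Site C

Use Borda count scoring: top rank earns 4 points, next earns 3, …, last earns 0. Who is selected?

Site H

Borda scores:
  Site F: 12·2 + 7·4 + 2·3 + 6·0 + 5·3 = 73
  Site C: 12·1 + 7·1 + 2·4 + 6·1 + 5·0 = 33
  Site G: 12·0 + 7·3 + 2·1 + 6·4 + 5·4 = 67
  Site H: 12·4 + 7·2 + 2·2 + 6·2 + 5·2 = 88
  Site B: 12·3 + 7·0 + 2·0 + 6·3 + 5·1 = 59
Site H has the highest total.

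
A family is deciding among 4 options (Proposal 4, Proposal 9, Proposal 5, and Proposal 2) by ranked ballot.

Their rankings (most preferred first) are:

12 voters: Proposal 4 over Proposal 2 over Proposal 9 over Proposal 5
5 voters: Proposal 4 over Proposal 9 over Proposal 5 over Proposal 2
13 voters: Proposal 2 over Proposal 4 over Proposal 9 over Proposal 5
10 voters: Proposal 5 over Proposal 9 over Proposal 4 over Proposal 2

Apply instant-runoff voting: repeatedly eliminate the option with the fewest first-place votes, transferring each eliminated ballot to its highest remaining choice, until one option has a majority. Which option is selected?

Round 1: Proposal 4 17, Proposal 2 13, Proposal 5 10, Proposal 9 0. Proposal 9 has the fewest and is eliminated.
Round 2: Proposal 4 17, Proposal 2 13, Proposal 5 10. Proposal 5 has the fewest and is eliminated.
Round 3: Proposal 4 27, Proposal 2 13. Proposal 4 has a majority.

Proposal 4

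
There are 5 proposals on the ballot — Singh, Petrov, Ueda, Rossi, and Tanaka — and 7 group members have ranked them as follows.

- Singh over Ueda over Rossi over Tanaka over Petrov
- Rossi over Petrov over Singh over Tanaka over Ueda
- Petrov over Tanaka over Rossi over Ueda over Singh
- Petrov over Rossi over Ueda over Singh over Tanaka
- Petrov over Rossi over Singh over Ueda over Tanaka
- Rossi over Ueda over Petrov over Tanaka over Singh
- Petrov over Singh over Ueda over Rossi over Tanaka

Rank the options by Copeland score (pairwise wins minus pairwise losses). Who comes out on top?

Petrov

Pairwise results:
  Singh vs Petrov: Petrov wins 6–1.
  Singh vs Ueda: Singh wins 4–3.
  Singh vs Rossi: Rossi wins 5–2.
  Singh vs Tanaka: Singh wins 5–2.
  Petrov vs Ueda: Petrov wins 5–2.
  Petrov vs Rossi: Petrov wins 4–3.
  Petrov vs Tanaka: Petrov wins 6–1.
  Ueda vs Rossi: Rossi wins 5–2.
  Ueda vs Tanaka: Ueda wins 5–2.
  Rossi vs Tanaka: Rossi wins 6–1.
Copeland scores (wins − losses):
  Singh: 2 − 2 = 0
  Petrov: 4 − 0 = 4
  Ueda: 1 − 3 = -2
  Rossi: 3 − 1 = 2
  Tanaka: 0 − 4 = -4
Petrov has the best Copeland score.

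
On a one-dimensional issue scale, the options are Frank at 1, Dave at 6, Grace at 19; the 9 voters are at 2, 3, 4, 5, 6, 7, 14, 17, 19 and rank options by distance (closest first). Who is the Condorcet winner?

Dave

With single-peaked preferences on a line, the Condorcet winner is the candidate closest to the median voter.
The median voter (position 6) is closest to Dave at 6.
Check: Dave vs Frank — voters closer to Dave: 7 of 9.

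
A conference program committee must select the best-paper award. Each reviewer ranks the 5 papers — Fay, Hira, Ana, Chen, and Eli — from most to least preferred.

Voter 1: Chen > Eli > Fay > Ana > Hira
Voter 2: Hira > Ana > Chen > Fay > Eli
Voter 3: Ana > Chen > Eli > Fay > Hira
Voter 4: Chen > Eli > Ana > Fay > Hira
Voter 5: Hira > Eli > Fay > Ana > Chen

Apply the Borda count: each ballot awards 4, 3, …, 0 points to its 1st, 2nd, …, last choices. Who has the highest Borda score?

Borda scores:
  Fay: 2 + 1 + 1 + 1 + 2 = 7
  Hira: 0 + 4 + 0 + 0 + 4 = 8
  Ana: 1 + 3 + 4 + 2 + 1 = 11
  Chen: 4 + 2 + 3 + 4 + 0 = 13
  Eli: 3 + 0 + 2 + 3 + 3 = 11
Chen has the highest total.

Chen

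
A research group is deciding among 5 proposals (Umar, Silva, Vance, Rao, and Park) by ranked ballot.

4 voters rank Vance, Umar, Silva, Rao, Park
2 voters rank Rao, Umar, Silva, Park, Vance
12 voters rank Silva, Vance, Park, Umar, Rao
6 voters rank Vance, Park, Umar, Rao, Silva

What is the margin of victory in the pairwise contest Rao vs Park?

Ballots ranking Rao above Park: 4+2 = 6.
Ballots ranking Park above Rao: 12+6 = 18.
Park wins 18–6, a margin of 12.

12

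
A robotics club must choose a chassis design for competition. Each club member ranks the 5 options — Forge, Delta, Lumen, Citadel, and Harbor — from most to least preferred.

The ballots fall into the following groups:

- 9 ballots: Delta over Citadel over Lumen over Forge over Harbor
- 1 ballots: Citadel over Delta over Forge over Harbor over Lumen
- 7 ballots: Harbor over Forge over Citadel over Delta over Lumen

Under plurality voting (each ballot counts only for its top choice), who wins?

Delta

First-place vote totals:
  Forge: 0
  Delta: 9
  Lumen: 0
  Citadel: 1
  Harbor: 7
Delta has the most first-place votes.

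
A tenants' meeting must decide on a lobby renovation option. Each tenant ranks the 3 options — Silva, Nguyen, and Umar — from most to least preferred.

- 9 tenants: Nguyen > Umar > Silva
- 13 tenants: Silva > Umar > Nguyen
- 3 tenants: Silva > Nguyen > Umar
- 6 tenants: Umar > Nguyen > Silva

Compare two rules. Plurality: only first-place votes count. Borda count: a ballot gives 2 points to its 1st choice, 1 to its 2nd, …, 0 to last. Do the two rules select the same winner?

No

Plurality first-place counts: Silva 16, Nguyen 9, Umar 6 → Silva.
Borda totals: Silva 32, Nguyen 27, Umar 34 → Umar.
The two rules disagree: plurality picks Silva, Borda picks Umar.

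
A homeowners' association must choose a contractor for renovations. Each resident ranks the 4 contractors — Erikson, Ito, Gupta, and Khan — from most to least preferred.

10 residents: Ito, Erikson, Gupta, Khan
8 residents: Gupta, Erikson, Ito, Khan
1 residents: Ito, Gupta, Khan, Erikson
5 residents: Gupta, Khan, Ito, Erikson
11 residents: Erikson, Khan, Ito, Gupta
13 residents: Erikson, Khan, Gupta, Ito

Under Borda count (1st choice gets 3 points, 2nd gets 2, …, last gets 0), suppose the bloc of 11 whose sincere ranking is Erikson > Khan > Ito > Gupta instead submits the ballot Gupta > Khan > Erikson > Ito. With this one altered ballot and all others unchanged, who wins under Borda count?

Gupta

Borda totals with the altered ballot: Erikson 86, Ito 46, Gupta 97, Khan 59.
The switch changes the winner from Erikson to Gupta.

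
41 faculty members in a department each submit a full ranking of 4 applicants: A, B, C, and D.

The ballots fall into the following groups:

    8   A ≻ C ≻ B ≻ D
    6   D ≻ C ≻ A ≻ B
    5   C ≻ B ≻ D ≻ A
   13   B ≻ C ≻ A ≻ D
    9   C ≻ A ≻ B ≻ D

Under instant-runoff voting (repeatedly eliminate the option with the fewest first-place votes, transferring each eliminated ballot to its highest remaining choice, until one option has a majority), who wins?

C

Round 1: C 14, B 13, A 8, D 6. D has the fewest and is eliminated.
Round 2: C 20, B 13, A 8. A has the fewest and is eliminated.
Round 3: C 28, B 13. C has a majority.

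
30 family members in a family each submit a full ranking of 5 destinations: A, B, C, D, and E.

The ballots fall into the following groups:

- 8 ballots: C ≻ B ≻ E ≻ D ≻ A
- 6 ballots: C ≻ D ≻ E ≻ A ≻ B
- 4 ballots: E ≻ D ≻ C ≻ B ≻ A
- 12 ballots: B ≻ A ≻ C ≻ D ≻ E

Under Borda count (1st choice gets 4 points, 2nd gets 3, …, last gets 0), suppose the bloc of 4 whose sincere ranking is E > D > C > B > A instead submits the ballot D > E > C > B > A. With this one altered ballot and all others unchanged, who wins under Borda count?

Borda totals with the altered ballot: A 42, B 76, C 88, D 54, E 40.
The winner is unchanged: still C.

C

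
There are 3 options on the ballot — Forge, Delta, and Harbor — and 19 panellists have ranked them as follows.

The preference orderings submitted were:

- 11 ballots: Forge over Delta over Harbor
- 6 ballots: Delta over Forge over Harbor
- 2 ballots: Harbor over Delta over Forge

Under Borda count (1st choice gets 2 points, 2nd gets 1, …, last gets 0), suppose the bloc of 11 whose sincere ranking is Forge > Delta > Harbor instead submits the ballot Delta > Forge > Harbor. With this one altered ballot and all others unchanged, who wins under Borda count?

Delta

Borda totals with the altered ballot: Forge 17, Delta 36, Harbor 4.
The switch changes the winner from Forge to Delta.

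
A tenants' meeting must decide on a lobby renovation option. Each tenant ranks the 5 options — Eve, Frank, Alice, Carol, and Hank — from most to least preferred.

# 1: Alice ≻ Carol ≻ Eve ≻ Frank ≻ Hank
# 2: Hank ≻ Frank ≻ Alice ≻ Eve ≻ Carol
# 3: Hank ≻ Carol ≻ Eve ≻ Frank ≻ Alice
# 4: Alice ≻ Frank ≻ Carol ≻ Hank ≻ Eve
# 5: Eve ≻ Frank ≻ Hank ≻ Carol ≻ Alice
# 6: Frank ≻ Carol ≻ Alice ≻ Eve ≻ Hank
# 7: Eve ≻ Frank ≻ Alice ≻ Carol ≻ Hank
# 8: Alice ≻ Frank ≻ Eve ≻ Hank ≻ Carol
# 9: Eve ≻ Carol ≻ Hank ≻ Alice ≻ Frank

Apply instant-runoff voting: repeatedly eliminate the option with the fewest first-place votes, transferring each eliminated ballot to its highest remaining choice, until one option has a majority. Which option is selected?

Round 1: Eve 3, Alice 3, Hank 2, Frank 1, Carol 0. Carol has the fewest and is eliminated.
Round 2: Eve 3, Alice 3, Hank 2, Frank 1. Frank has the fewest and is eliminated.
Round 3: Alice 4, Eve 3, Hank 2. Hank has the fewest and is eliminated.
Round 4: Alice 5, Eve 4. Alice has a majority.

Alice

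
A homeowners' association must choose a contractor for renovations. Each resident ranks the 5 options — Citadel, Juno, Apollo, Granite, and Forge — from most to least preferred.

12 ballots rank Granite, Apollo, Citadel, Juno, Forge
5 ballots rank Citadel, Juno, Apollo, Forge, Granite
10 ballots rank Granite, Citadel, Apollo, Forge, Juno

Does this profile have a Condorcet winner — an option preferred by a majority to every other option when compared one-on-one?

Yes

Head-to-head results (27 voters total):
Citadel vs Juno: Citadel wins 27–0.
Citadel vs Apollo: Citadel wins 15–12.
Citadel vs Granite: Granite wins 22–5.
Citadel vs Forge: Citadel wins 27–0.
Juno vs Apollo: Apollo wins 22–5.
Juno vs Granite: Granite wins 22–5.
Juno vs Forge: Juno wins 17–10.
Apollo vs Granite: Granite wins 22–5.
Apollo vs Forge: Apollo wins 27–0.
Granite vs Forge: Granite wins 22–5.
Granite beats each rival — Citadel (22–5), Juno (22–5), Apollo (22–5), Forge (22–5) — so Granite is the Condorcet winner.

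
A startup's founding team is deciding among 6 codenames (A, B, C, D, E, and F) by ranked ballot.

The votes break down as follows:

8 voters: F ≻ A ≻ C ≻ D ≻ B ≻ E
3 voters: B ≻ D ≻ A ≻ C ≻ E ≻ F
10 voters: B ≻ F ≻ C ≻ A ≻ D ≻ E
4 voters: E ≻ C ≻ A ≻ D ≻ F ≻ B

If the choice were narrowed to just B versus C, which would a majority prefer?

Ballots ranking B above C: 3+10 = 13.
Ballots ranking C above B: 8+4 = 12.
B wins the head-to-head, 13–12.

B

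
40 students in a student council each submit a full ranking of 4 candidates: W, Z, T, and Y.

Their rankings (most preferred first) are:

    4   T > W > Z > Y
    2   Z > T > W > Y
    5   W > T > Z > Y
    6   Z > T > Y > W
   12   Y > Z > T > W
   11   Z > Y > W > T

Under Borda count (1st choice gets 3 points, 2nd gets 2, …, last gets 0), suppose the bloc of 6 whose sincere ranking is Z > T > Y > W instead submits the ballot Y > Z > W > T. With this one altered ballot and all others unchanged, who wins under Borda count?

Borda totals with the altered ballot: W 42, Z 84, T 38, Y 76.
The winner is unchanged: still Z.

Z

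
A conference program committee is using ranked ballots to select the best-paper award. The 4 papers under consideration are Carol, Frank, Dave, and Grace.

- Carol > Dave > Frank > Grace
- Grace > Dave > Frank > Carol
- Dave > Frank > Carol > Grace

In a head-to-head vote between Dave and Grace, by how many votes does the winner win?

1

Ballots ranking Dave above Grace: 2.
Ballots ranking Grace above Dave: 1.
Dave wins 2–1, a margin of 1.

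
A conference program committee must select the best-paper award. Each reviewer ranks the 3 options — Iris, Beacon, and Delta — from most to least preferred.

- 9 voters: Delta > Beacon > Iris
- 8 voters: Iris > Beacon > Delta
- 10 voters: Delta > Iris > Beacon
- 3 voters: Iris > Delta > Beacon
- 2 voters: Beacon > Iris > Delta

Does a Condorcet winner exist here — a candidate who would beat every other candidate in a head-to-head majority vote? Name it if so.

Delta

Head-to-head results (32 voters total):
Iris vs Beacon: Iris wins 21–11.
Iris vs Delta: Delta wins 19–13.
Beacon vs Delta: Delta wins 22–10.
Delta beats each rival — Iris (19–13), Beacon (22–10) — so Delta is the Condorcet winner.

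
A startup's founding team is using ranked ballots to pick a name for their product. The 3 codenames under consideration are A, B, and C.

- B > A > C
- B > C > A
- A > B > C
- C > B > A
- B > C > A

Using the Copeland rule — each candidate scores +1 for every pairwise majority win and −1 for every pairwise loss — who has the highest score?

Pairwise results:
  A vs B: B wins 4–1.
  A vs C: C wins 3–2.
  B vs C: B wins 4–1.
Copeland scores (wins − losses):
  A: 0 − 2 = -2
  B: 2 − 0 = 2
  C: 1 − 1 = 0
B has the best Copeland score.

B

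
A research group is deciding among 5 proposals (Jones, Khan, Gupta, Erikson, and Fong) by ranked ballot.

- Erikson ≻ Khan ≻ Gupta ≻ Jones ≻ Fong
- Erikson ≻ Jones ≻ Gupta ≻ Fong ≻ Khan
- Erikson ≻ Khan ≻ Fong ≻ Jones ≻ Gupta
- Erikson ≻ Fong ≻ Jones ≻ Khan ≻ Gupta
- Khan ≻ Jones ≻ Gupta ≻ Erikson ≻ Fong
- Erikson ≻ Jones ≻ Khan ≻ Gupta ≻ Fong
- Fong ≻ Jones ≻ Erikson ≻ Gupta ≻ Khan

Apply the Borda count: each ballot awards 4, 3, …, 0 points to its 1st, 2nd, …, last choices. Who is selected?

Borda scores:
  Jones: 1 + 3 + 1 + 2 + 3 + 3 + 3 = 16
  Khan: 3 + 0 + 3 + 1 + 4 + 2 + 0 = 13
  Gupta: 2 + 2 + 0 + 0 + 2 + 1 + 1 = 8
  Erikson: 4 + 4 + 4 + 4 + 1 + 4 + 2 = 23
  Fong: 0 + 1 + 2 + 3 + 0 + 0 + 4 = 10
Erikson has the highest total.

Erikson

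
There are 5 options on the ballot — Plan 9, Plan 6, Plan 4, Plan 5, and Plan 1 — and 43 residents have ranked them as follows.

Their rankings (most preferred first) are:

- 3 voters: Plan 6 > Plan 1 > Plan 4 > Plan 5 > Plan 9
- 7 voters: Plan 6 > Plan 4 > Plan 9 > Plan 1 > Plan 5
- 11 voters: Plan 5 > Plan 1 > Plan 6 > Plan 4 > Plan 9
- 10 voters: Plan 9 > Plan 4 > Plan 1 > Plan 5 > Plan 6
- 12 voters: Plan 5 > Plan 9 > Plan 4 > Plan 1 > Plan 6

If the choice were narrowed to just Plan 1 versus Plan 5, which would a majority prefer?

Plan 5

Ballots ranking Plan 1 above Plan 5: 3+7+10 = 20.
Ballots ranking Plan 5 above Plan 1: 11+12 = 23.
Plan 5 wins the head-to-head, 23–20.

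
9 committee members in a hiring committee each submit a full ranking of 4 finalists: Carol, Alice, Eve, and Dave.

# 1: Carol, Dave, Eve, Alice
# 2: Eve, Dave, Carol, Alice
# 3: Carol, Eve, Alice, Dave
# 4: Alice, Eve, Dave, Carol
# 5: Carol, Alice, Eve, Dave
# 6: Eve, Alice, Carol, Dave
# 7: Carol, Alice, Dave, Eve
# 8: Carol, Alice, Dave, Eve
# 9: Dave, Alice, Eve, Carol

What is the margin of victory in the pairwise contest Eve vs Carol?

1

Ballots ranking Eve above Carol: 4.
Ballots ranking Carol above Eve: 5.
Carol wins 5–4, a margin of 1.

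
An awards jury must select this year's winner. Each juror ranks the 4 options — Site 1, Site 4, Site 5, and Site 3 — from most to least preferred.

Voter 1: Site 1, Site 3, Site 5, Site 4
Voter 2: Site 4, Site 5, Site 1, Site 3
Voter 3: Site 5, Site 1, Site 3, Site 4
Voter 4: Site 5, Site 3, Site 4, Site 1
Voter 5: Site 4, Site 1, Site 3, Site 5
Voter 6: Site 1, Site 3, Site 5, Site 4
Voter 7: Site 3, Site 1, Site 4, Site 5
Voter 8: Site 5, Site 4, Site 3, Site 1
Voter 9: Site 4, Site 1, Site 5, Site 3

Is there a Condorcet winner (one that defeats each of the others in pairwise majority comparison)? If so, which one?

There is no Condorcet winner

Head-to-head results (9 voters total):
Site 1 vs Site 4: Site 4 wins 5–4.
Site 1 vs Site 5: Site 1 wins 5–4.
Site 1 vs Site 3: Site 1 wins 6–3.
Site 4 vs Site 5: Site 5 wins 5–4.
Site 4 vs Site 3: Site 3 wins 5–4.
Site 5 vs Site 3: Site 5 wins 5–4.
No candidate beats all others: Site 1 beats Site 5 beats Site 4 beats Site 1, a majority cycle.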